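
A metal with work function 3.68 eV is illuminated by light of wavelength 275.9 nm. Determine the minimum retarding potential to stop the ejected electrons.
0.8138 V

The stopping potential V_s satisfies: eV_s = KE_max

First, find KE_max using Einstein's equation:
E_photon = hc/λ = 4.4938 eV
KE_max = E_photon - φ = 4.4938 - 3.68 = 0.8138 eV

Since eV_s = KE_max:
V_s = KE_max/e = 0.8138 V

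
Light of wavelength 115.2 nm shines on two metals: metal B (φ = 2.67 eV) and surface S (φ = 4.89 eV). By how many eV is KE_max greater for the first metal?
2.2200 eV

Using KE_max = hc/λ - φ for each metal:

Photon energy: E = hc/λ = 10.7625 eV

For metal B (φ₁ = 2.67 eV):
KE₁ = E - φ₁ = 10.7625 - 2.67 = 8.0925 eV

For surface S (φ₂ = 4.89 eV):
KE₂ = E - φ₂ = 10.7625 - 4.89 = 5.8725 eV

Difference:
ΔKE = KE₁ - KE₂ = 8.0925 - 5.8725 = 2.2200 eV

Note: The difference equals the difference in work functions: 4.89 - 2.67 = 2.22 eV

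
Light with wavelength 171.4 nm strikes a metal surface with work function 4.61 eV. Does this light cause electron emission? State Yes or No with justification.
Yes

For photoemission, the photon energy must exceed the work function.

Photon energy: E = hc/λ = 7.2336 eV
Work function: φ = 4.61 eV

Since E_photon (7.2336 eV) > φ (4.61 eV), photoemission WILL occur.
The threshold wavelength is λ₀ = hc/φ = 268.9 nm.
Since 171.4 nm < 268.9 nm, the light has sufficient energy.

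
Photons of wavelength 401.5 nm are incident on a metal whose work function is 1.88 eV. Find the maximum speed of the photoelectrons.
6.5187e+05 m/s

First, find the maximum kinetic energy:
E_photon = hc/λ = 3.0880 eV
KE_max = E_photon - φ = 3.0880 - 1.88 = 1.2080 eV

Convert to Joules: KE_max = 1.2080 × 1.602×10⁻¹⁹ J = 1.9355e-19 J

Then use KE = ½mv² to find velocity:
v = √(2·KE/m) = √(2 × 1.9355e-19 J / 9.109e-31 kg)
v = 6.5187e+05 m/s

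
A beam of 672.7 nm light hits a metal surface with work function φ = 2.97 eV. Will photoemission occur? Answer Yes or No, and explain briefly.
No

For photoemission, the photon energy must exceed the work function.

Photon energy: E = hc/λ = 1.8431 eV
Work function: φ = 2.97 eV

Since E_photon (1.8431 eV) < φ (2.97 eV), photoemission will NOT occur.
The threshold wavelength is λ₀ = hc/φ = 417.5 nm.
Since 672.7 nm > 417.5 nm, the photons lack sufficient energy.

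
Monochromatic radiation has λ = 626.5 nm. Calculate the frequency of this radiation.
4.7852e+14 Hz

Using the wave equation: c = fλ

Solving for frequency:
f = c/λ = (3×10⁸ m/s) / (626.5×10⁻⁹ m)
f = 4.7852e+14 Hz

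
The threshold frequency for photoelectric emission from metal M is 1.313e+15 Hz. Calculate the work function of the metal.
5.43 eV

At the threshold frequency, photon energy equals work function:
φ = hf₀

Calculating:
φ = (6.626×10⁻³⁴ J·s)(1.313e+15 Hz)
φ = 5.43 eV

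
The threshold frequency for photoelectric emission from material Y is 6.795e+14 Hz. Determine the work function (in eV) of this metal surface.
2.81 eV

At the threshold frequency, photon energy equals work function:
φ = hf₀

Calculating:
φ = (6.626×10⁻³⁴ J·s)(6.795e+14 Hz)
φ = 2.81 eV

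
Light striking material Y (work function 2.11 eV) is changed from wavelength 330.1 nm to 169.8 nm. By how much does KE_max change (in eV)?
3.5458 eV

Using Einstein's equation: KE_max = hc/λ - φ

For λ₁ = 330.1 nm:
KE₁ = hc/λ₁ - φ = 3.7560 - 2.11 = 1.6460 eV

For λ₂ = 169.8 nm:
KE₂ = hc/λ₂ - φ = 7.3018 - 2.11 = 5.1918 eV

Change in KE:
ΔKE = KE₂ - KE₁ = 5.1918 - 1.6460 = 3.5458 eV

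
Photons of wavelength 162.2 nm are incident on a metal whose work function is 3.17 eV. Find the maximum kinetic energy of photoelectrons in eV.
4.4739 eV

Using Einstein's photoelectric equation: KE_max = hf - φ = hc/λ - φ

First, calculate the photon energy:
E_photon = hc/λ = (6.626×10⁻³⁴ J·s)(3×10⁸ m/s) / (162.2×10⁻⁹ m)
E_photon = 7.6439 eV

Then, the maximum kinetic energy:
KE_max = E_photon - φ = 7.6439 eV - 3.17 eV = 4.4739 eV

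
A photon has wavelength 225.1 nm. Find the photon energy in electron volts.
5.5080 eV

Using E = hf = hc/λ:

E = hc/λ = (6.626×10⁻³⁴ J·s)(3×10⁸ m/s) / (225.1×10⁻⁹ m)
E = 5.5080 eV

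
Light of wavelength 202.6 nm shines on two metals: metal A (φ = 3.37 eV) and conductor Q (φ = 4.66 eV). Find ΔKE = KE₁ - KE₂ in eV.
1.2900 eV

Using KE_max = hc/λ - φ for each metal:

Photon energy: E = hc/λ = 6.1197 eV

For metal A (φ₁ = 3.37 eV):
KE₁ = E - φ₁ = 6.1197 - 3.37 = 2.7497 eV

For conductor Q (φ₂ = 4.66 eV):
KE₂ = E - φ₂ = 6.1197 - 4.66 = 1.4597 eV

Difference:
ΔKE = KE₁ - KE₂ = 2.7497 - 1.4597 = 1.2900 eV

Note: The difference equals the difference in work functions: 4.66 - 3.37 = 1.29 eV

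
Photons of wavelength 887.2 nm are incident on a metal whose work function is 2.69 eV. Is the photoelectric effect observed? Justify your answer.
No

For photoemission, the photon energy must exceed the work function.

Photon energy: E = hc/λ = 1.3975 eV
Work function: φ = 2.69 eV

Since E_photon (1.3975 eV) < φ (2.69 eV), photoemission will NOT occur.
The threshold wavelength is λ₀ = hc/φ = 460.9 nm.
Since 887.2 nm > 460.9 nm, the photons lack sufficient energy.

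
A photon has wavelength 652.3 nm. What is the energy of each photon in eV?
1.9007 eV

Using E = hf = hc/λ:

E = hc/λ = (6.626×10⁻³⁴ J·s)(3×10⁸ m/s) / (652.3×10⁻⁹ m)
E = 1.9007 eV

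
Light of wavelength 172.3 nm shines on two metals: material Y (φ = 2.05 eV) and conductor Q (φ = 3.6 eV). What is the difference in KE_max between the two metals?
1.5500 eV

Using KE_max = hc/λ - φ for each metal:

Photon energy: E = hc/λ = 7.1958 eV

For material Y (φ₁ = 2.05 eV):
KE₁ = E - φ₁ = 7.1958 - 2.05 = 5.1458 eV

For conductor Q (φ₂ = 3.6 eV):
KE₂ = E - φ₂ = 7.1958 - 3.6 = 3.5958 eV

Difference:
ΔKE = KE₁ - KE₂ = 5.1458 - 3.5958 = 1.5500 eV

Note: The difference equals the difference in work functions: 3.6 - 2.05 = 1.55 eV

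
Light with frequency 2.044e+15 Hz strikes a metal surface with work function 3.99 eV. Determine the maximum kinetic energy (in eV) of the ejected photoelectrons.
4.4633 eV

Using Einstein's photoelectric equation: KE_max = hf - φ

First, calculate the photon energy:
E_photon = hf = (6.626×10⁻³⁴ J·s)(2.044e+15 Hz)
E_photon = 8.4533 eV

Then, the maximum kinetic energy:
KE_max = E_photon - φ = 8.4533 eV - 3.99 eV = 4.4633 eV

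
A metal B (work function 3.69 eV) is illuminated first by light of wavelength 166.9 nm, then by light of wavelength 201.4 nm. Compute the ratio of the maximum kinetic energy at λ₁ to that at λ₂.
1.5160

Using Einstein's equation: KE_max = hc/λ - φ

For λ₁ = 166.9 nm:
E₁ = hc/λ₁ = 7.4287 eV
KE₁ = E₁ - φ = 7.4287 - 3.69 = 3.7387 eV

For λ₂ = 201.4 nm:
E₂ = hc/λ₂ = 6.1561 eV
KE₂ = E₂ - φ = 6.1561 - 3.69 = 2.4661 eV

Ratio: KE₁/KE₂ = 3.7387/2.4661 = 1.5160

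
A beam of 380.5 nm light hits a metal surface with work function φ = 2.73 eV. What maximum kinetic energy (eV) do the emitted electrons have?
0.5285 eV

Using Einstein's photoelectric equation: KE_max = hf - φ = hc/λ - φ

First, calculate the photon energy:
E_photon = hc/λ = (6.626×10⁻³⁴ J·s)(3×10⁸ m/s) / (380.5×10⁻⁹ m)
E_photon = 3.2585 eV

Then, the maximum kinetic energy:
KE_max = E_photon - φ = 3.2585 eV - 2.73 eV = 0.5285 eV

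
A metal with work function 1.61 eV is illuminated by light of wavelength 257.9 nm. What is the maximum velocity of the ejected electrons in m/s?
1.0605e+06 m/s

First, find the maximum kinetic energy:
E_photon = hc/λ = 4.8075 eV
KE_max = E_photon - φ = 4.8075 - 1.61 = 3.1975 eV

Convert to Joules: KE_max = 3.1975 × 1.602×10⁻¹⁹ J = 5.1229e-19 J

Then use KE = ½mv² to find velocity:
v = √(2·KE/m) = √(2 × 5.1229e-19 J / 9.109e-31 kg)
v = 1.0605e+06 m/s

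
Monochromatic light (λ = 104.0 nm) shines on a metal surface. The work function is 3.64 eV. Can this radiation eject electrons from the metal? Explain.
Yes

For photoemission, the photon energy must exceed the work function.

Photon energy: E = hc/λ = 11.9216 eV
Work function: φ = 3.64 eV

Since E_photon (11.9216 eV) > φ (3.64 eV), photoemission WILL occur.
The threshold wavelength is λ₀ = hc/φ = 340.6 nm.
Since 104.0 nm < 340.6 nm, the light has sufficient energy.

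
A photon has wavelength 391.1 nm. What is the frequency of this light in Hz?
7.6654e+14 Hz

Using the wave equation: c = fλ

Solving for frequency:
f = c/λ = (3×10⁸ m/s) / (391.1×10⁻⁹ m)
f = 7.6654e+14 Hz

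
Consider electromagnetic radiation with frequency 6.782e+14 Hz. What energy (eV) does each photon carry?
2.8048 eV

Using E = hf:

E = hf = (6.626×10⁻³⁴ J·s)(6.782e+14 Hz)
E = 2.8048 eV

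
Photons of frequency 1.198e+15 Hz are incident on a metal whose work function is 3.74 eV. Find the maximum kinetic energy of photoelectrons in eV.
1.2145 eV

Using Einstein's photoelectric equation: KE_max = hf - φ

First, calculate the photon energy:
E_photon = hf = (6.626×10⁻³⁴ J·s)(1.198e+15 Hz)
E_photon = 4.9545 eV

Then, the maximum kinetic energy:
KE_max = E_photon - φ = 4.9545 eV - 3.74 eV = 1.2145 eV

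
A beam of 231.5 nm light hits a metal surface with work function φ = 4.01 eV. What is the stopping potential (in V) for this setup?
1.3457 V

The stopping potential V_s satisfies: eV_s = KE_max

First, find KE_max using Einstein's equation:
E_photon = hc/λ = 5.3557 eV
KE_max = E_photon - φ = 5.3557 - 4.01 = 1.3457 eV

Since eV_s = KE_max:
V_s = KE_max/e = 1.3457 V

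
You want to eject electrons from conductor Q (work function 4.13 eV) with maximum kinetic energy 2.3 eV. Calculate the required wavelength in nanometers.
192.82 nm

From Einstein's equation: KE_max = hc/λ - φ

Rearranging for λ:
hc/λ = KE_max + φ
λ = hc/(KE_max + φ)

Required photon energy:
E_photon = KE_max + φ = 2.3 + 4.13 = 6.43 eV

Required wavelength:
λ = hc/E_photon = (6.626×10⁻³⁴)(3×10⁸) / (6.43 × 1.602×10⁻¹⁹)
λ = 192.82 nm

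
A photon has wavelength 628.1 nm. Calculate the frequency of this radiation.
4.7730e+14 Hz

Using the wave equation: c = fλ

Solving for frequency:
f = c/λ = (3×10⁸ m/s) / (628.1×10⁻⁹ m)
f = 4.7730e+14 Hz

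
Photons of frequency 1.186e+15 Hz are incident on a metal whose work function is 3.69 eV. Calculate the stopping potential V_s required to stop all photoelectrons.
1.2149 V

The stopping potential V_s satisfies: eV_s = KE_max

First, find KE_max using Einstein's equation:
E_photon = hf = (6.626×10⁻³⁴ J·s)(1.186e+15 Hz) = 4.9049 eV
KE_max = E_photon - φ = 4.9049 - 3.69 = 1.2149 eV

Since eV_s = KE_max:
V_s = KE_max/e = 1.2149 V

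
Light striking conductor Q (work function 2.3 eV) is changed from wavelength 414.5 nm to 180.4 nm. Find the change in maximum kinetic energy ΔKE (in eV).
3.8816 eV

Using Einstein's equation: KE_max = hc/λ - φ

For λ₁ = 414.5 nm:
KE₁ = hc/λ₁ - φ = 2.9912 - 2.3 = 0.6912 eV

For λ₂ = 180.4 nm:
KE₂ = hc/λ₂ - φ = 6.8727 - 2.3 = 4.5727 eV

Change in KE:
ΔKE = KE₂ - KE₁ = 4.5727 - 0.6912 = 3.8816 eV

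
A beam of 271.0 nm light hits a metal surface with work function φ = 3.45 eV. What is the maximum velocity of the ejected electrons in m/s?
6.2909e+05 m/s

First, find the maximum kinetic energy:
E_photon = hc/λ = 4.5751 eV
KE_max = E_photon - φ = 4.5751 - 3.45 = 1.1251 eV

Convert to Joules: KE_max = 1.1251 × 1.602×10⁻¹⁹ J = 1.8025e-19 J

Then use KE = ½mv² to find velocity:
v = √(2·KE/m) = √(2 × 1.8025e-19 J / 9.109e-31 kg)
v = 6.2909e+05 m/s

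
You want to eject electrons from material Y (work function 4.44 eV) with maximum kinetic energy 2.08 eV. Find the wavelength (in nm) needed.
190.16 nm

From Einstein's equation: KE_max = hc/λ - φ

Rearranging for λ:
hc/λ = KE_max + φ
λ = hc/(KE_max + φ)

Required photon energy:
E_photon = KE_max + φ = 2.08 + 4.44 = 6.52 eV

Required wavelength:
λ = hc/E_photon = (6.626×10⁻³⁴)(3×10⁸) / (6.52 × 1.602×10⁻¹⁹)
λ = 190.16 nm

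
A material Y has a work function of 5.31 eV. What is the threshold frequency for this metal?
1.2840e+15 Hz

The threshold frequency is when the photon energy equals the work function:
hf₀ = φ

Solving for f₀:
f₀ = φ/h = (5.31 eV × 1.602×10⁻¹⁹ J/eV) / (6.626×10⁻³⁴ J·s)
f₀ = 1.2840e+15 Hz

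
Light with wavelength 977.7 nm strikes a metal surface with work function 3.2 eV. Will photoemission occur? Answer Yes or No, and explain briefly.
No

For photoemission, the photon energy must exceed the work function.

Photon energy: E = hc/λ = 1.2681 eV
Work function: φ = 3.2 eV

Since E_photon (1.2681 eV) < φ (3.2 eV), photoemission will NOT occur.
The threshold wavelength is λ₀ = hc/φ = 387.5 nm.
Since 977.7 nm > 387.5 nm, the photons lack sufficient energy.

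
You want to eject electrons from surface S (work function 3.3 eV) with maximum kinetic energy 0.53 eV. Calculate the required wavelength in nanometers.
323.72 nm

From Einstein's equation: KE_max = hc/λ - φ

Rearranging for λ:
hc/λ = KE_max + φ
λ = hc/(KE_max + φ)

Required photon energy:
E_photon = KE_max + φ = 0.53 + 3.3 = 3.83 eV

Required wavelength:
λ = hc/E_photon = (6.626×10⁻³⁴)(3×10⁸) / (3.83 × 1.602×10⁻¹⁹)
λ = 323.72 nm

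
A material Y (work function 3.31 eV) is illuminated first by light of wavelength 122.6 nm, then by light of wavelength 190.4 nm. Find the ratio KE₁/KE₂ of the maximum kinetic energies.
2.1247

Using Einstein's equation: KE_max = hc/λ - φ

For λ₁ = 122.6 nm:
E₁ = hc/λ₁ = 10.1129 eV
KE₁ = E₁ - φ = 10.1129 - 3.31 = 6.8029 eV

For λ₂ = 190.4 nm:
E₂ = hc/λ₂ = 6.5118 eV
KE₂ = E₂ - φ = 6.5118 - 3.31 = 3.2018 eV

Ratio: KE₁/KE₂ = 6.8029/3.2018 = 2.1247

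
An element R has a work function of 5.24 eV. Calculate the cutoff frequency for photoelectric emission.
1.2670e+15 Hz

The threshold frequency is when the photon energy equals the work function:
hf₀ = φ

Solving for f₀:
f₀ = φ/h = (5.24 eV × 1.602×10⁻¹⁹ J/eV) / (6.626×10⁻³⁴ J·s)
f₀ = 1.2670e+15 Hz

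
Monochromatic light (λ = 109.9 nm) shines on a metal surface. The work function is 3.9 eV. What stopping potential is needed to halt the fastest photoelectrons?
7.3815 V

The stopping potential V_s satisfies: eV_s = KE_max

First, find KE_max using Einstein's equation:
E_photon = hc/λ = 11.2815 eV
KE_max = E_photon - φ = 11.2815 - 3.9 = 7.3815 eV

Since eV_s = KE_max:
V_s = KE_max/e = 7.3815 V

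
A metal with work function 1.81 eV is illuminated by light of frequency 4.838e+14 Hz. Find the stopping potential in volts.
0.1908 V

The stopping potential V_s satisfies: eV_s = KE_max

First, find KE_max using Einstein's equation:
E_photon = hf = (6.626×10⁻³⁴ J·s)(4.838e+14 Hz) = 2.0008 eV
KE_max = E_photon - φ = 2.0008 - 1.81 = 0.1908 eV

Since eV_s = KE_max:
V_s = KE_max/e = 0.1908 V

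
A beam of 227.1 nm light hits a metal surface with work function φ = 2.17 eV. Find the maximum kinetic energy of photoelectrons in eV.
3.2895 eV

Using Einstein's photoelectric equation: KE_max = hf - φ = hc/λ - φ

First, calculate the photon energy:
E_photon = hc/λ = (6.626×10⁻³⁴ J·s)(3×10⁸ m/s) / (227.1×10⁻⁹ m)
E_photon = 5.4595 eV

Then, the maximum kinetic energy:
KE_max = E_photon - φ = 5.4595 eV - 2.17 eV = 3.2895 eV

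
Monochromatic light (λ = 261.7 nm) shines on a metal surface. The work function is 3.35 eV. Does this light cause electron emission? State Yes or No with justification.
Yes

For photoemission, the photon energy must exceed the work function.

Photon energy: E = hc/λ = 4.7376 eV
Work function: φ = 3.35 eV

Since E_photon (4.7376 eV) > φ (3.35 eV), photoemission WILL occur.
The threshold wavelength is λ₀ = hc/φ = 370.1 nm.
Since 261.7 nm < 370.1 nm, the light has sufficient energy.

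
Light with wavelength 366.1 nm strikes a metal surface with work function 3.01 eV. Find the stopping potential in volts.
0.3766 V

The stopping potential V_s satisfies: eV_s = KE_max

First, find KE_max using Einstein's equation:
E_photon = hc/λ = 3.3866 eV
KE_max = E_photon - φ = 3.3866 - 3.01 = 0.3766 eV

Since eV_s = KE_max:
V_s = KE_max/e = 0.3766 V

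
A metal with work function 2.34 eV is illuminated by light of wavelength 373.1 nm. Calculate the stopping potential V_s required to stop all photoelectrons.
0.9831 V

The stopping potential V_s satisfies: eV_s = KE_max

First, find KE_max using Einstein's equation:
E_photon = hc/λ = 3.3231 eV
KE_max = E_photon - φ = 3.3231 - 2.34 = 0.9831 eV

Since eV_s = KE_max:
V_s = KE_max/e = 0.9831 V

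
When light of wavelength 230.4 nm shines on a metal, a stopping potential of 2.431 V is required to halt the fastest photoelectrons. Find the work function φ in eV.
2.95 eV

The stopping potential gives the maximum kinetic energy: KE_max = eV_s = 2.431 eV

From Einstein's photoelectric equation: KE_max = hc/λ - φ
Rearranging: φ = hc/λ - KE_max

Calculate photon energy:
E_photon = hc/λ = (6.626×10⁻³⁴ J·s)(3×10⁸ m/s) / (230.4×10⁻⁹ m) = 5.3813 eV

Therefore:
φ = 5.3813 - 2.431 = 2.95 eV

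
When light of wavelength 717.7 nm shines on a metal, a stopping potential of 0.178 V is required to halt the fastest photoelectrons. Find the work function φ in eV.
1.55 eV

The stopping potential gives the maximum kinetic energy: KE_max = eV_s = 0.178 eV

From Einstein's photoelectric equation: KE_max = hc/λ - φ
Rearranging: φ = hc/λ - KE_max

Calculate photon energy:
E_photon = hc/λ = (6.626×10⁻³⁴ J·s)(3×10⁸ m/s) / (717.7×10⁻⁹ m) = 1.7275 eV

Therefore:
φ = 1.7275 - 0.178 = 1.55 eV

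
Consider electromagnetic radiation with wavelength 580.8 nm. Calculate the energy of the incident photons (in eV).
2.1347 eV

Using E = hf = hc/λ:

E = hc/λ = (6.626×10⁻³⁴ J·s)(3×10⁸ m/s) / (580.8×10⁻⁹ m)
E = 2.1347 eV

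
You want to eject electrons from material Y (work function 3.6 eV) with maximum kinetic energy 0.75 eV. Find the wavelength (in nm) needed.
285.02 nm

From Einstein's equation: KE_max = hc/λ - φ

Rearranging for λ:
hc/λ = KE_max + φ
λ = hc/(KE_max + φ)

Required photon energy:
E_photon = KE_max + φ = 0.75 + 3.6 = 4.35 eV

Required wavelength:
λ = hc/E_photon = (6.626×10⁻³⁴)(3×10⁸) / (4.35 × 1.602×10⁻¹⁹)
λ = 285.02 nm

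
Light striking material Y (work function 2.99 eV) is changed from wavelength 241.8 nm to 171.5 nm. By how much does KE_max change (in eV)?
2.1018 eV

Using Einstein's equation: KE_max = hc/λ - φ

For λ₁ = 241.8 nm:
KE₁ = hc/λ₁ - φ = 5.1276 - 2.99 = 2.1376 eV

For λ₂ = 171.5 nm:
KE₂ = hc/λ₂ - φ = 7.2294 - 2.99 = 4.2394 eV

Change in KE:
ΔKE = KE₂ - KE₁ = 4.2394 - 2.1376 = 2.1018 eV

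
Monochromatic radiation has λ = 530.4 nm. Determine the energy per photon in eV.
2.3376 eV

Using E = hf = hc/λ:

E = hc/λ = (6.626×10⁻³⁴ J·s)(3×10⁸ m/s) / (530.4×10⁻⁹ m)
E = 2.3376 eV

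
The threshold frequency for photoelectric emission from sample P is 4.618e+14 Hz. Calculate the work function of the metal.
1.91 eV

At the threshold frequency, photon energy equals work function:
φ = hf₀

Calculating:
φ = (6.626×10⁻³⁴ J·s)(4.618e+14 Hz)
φ = 1.91 eV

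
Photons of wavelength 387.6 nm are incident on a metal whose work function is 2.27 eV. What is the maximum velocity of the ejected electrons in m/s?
5.7158e+05 m/s

First, find the maximum kinetic energy:
E_photon = hc/λ = 3.1988 eV
KE_max = E_photon - φ = 3.1988 - 2.27 = 0.9288 eV

Convert to Joules: KE_max = 0.9288 × 1.602×10⁻¹⁹ J = 1.4880e-19 J

Then use KE = ½mv² to find velocity:
v = √(2·KE/m) = √(2 × 1.4880e-19 J / 9.109e-31 kg)
v = 5.7158e+05 m/s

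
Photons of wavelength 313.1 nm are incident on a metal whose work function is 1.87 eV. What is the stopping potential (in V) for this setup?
2.0899 V

The stopping potential V_s satisfies: eV_s = KE_max

First, find KE_max using Einstein's equation:
E_photon = hc/λ = 3.9599 eV
KE_max = E_photon - φ = 3.9599 - 1.87 = 2.0899 eV

Since eV_s = KE_max:
V_s = KE_max/e = 2.0899 V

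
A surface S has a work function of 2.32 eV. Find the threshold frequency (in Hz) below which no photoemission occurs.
5.6097e+14 Hz

The threshold frequency is when the photon energy equals the work function:
hf₀ = φ

Solving for f₀:
f₀ = φ/h = (2.32 eV × 1.602×10⁻¹⁹ J/eV) / (6.626×10⁻³⁴ J·s)
f₀ = 5.6097e+14 Hz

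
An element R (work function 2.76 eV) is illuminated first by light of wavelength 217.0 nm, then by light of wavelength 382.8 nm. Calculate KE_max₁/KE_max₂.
6.1677

Using Einstein's equation: KE_max = hc/λ - φ

For λ₁ = 217.0 nm:
E₁ = hc/λ₁ = 5.7136 eV
KE₁ = E₁ - φ = 5.7136 - 2.76 = 2.9536 eV

For λ₂ = 382.8 nm:
E₂ = hc/λ₂ = 3.2389 eV
KE₂ = E₂ - φ = 3.2389 - 2.76 = 0.4789 eV

Ratio: KE₁/KE₂ = 2.9536/0.4789 = 6.1677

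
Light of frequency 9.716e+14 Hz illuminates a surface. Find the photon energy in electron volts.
4.0182 eV

Using E = hf:

E = hf = (6.626×10⁻³⁴ J·s)(9.716e+14 Hz)
E = 4.0182 eV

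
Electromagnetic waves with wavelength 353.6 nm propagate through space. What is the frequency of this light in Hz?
8.4783e+14 Hz

Using the wave equation: c = fλ

Solving for frequency:
f = c/λ = (3×10⁸ m/s) / (353.6×10⁻⁹ m)
f = 8.4783e+14 Hz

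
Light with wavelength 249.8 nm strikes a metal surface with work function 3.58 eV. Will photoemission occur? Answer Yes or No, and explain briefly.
Yes

For photoemission, the photon energy must exceed the work function.

Photon energy: E = hc/λ = 4.9633 eV
Work function: φ = 3.58 eV

Since E_photon (4.9633 eV) > φ (3.58 eV), photoemission WILL occur.
The threshold wavelength is λ₀ = hc/φ = 346.3 nm.
Since 249.8 nm < 346.3 nm, the light has sufficient energy.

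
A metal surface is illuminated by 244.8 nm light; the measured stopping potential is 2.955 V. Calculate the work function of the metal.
2.11 eV

The stopping potential gives the maximum kinetic energy: KE_max = eV_s = 2.955 eV

From Einstein's photoelectric equation: KE_max = hc/λ - φ
Rearranging: φ = hc/λ - KE_max

Calculate photon energy:
E_photon = hc/λ = (6.626×10⁻³⁴ J·s)(3×10⁸ m/s) / (244.8×10⁻⁹ m) = 5.0647 eV

Therefore:
φ = 5.0647 - 2.955 = 2.11 eV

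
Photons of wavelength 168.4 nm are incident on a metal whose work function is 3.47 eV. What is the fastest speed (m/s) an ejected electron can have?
1.1701e+06 m/s

First, find the maximum kinetic energy:
E_photon = hc/λ = 7.3625 eV
KE_max = E_photon - φ = 7.3625 - 3.47 = 3.8925 eV

Convert to Joules: KE_max = 3.8925 × 1.602×10⁻¹⁹ J = 6.2364e-19 J

Then use KE = ½mv² to find velocity:
v = √(2·KE/m) = √(2 × 6.2364e-19 J / 9.109e-31 kg)
v = 1.1701e+06 m/s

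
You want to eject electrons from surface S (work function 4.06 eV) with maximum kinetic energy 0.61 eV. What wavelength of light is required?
265.49 nm

From Einstein's equation: KE_max = hc/λ - φ

Rearranging for λ:
hc/λ = KE_max + φ
λ = hc/(KE_max + φ)

Required photon energy:
E_photon = KE_max + φ = 0.61 + 4.06 = 4.67 eV

Required wavelength:
λ = hc/E_photon = (6.626×10⁻³⁴)(3×10⁸) / (4.67 × 1.602×10⁻¹⁹)
λ = 265.49 nm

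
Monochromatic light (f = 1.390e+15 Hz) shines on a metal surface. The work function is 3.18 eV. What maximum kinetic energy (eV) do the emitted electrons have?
2.5686 eV

Using Einstein's photoelectric equation: KE_max = hf - φ

First, calculate the photon energy:
E_photon = hf = (6.626×10⁻³⁴ J·s)(1.390e+15 Hz)
E_photon = 5.7486 eV

Then, the maximum kinetic energy:
KE_max = E_photon - φ = 5.7486 eV - 3.18 eV = 2.5686 eV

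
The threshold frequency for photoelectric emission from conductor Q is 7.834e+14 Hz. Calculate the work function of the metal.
3.24 eV

At the threshold frequency, photon energy equals work function:
φ = hf₀

Calculating:
φ = (6.626×10⁻³⁴ J·s)(7.834e+14 Hz)
φ = 3.24 eV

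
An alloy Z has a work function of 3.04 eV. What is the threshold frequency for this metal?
7.3507e+14 Hz

The threshold frequency is when the photon energy equals the work function:
hf₀ = φ

Solving for f₀:
f₀ = φ/h = (3.04 eV × 1.602×10⁻¹⁹ J/eV) / (6.626×10⁻³⁴ J·s)
f₀ = 7.3507e+14 Hz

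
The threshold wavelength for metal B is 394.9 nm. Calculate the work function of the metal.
3.14 eV

At the threshold wavelength, photon energy equals work function:
φ = hc/λ₀

Calculating:
φ = (6.626×10⁻³⁴ J·s)(3×10⁸ m/s) / (394.9×10⁻⁹ m)
φ = 3.14 eV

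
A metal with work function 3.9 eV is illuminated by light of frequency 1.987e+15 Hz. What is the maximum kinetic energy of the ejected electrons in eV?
4.3176 eV

Using Einstein's photoelectric equation: KE_max = hf - φ

First, calculate the photon energy:
E_photon = hf = (6.626×10⁻³⁴ J·s)(1.987e+15 Hz)
E_photon = 8.2176 eV

Then, the maximum kinetic energy:
KE_max = E_photon - φ = 8.2176 eV - 3.9 eV = 4.3176 eV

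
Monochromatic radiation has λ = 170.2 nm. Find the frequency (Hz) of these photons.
1.7614e+15 Hz

Using the wave equation: c = fλ

Solving for frequency:
f = c/λ = (3×10⁸ m/s) / (170.2×10⁻⁹ m)
f = 1.7614e+15 Hz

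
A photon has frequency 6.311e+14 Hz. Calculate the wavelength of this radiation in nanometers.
475.03 nm

Using the wave equation: c = fλ

Solving for wavelength:
λ = c/f = (3×10⁸ m/s) / (6.311e+14 Hz)
λ = 475.03 nm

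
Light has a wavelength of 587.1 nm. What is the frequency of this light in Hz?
5.1063e+14 Hz

Using the wave equation: c = fλ

Solving for frequency:
f = c/λ = (3×10⁸ m/s) / (587.1×10⁻⁹ m)
f = 5.1063e+14 Hz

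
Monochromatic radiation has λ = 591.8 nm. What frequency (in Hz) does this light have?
5.0658e+14 Hz

Using the wave equation: c = fλ

Solving for frequency:
f = c/λ = (3×10⁸ m/s) / (591.8×10⁻⁹ m)
f = 5.0658e+14 Hz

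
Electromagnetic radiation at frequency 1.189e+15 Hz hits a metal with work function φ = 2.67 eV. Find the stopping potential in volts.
2.2473 V

The stopping potential V_s satisfies: eV_s = KE_max

First, find KE_max using Einstein's equation:
E_photon = hf = (6.626×10⁻³⁴ J·s)(1.189e+15 Hz) = 4.9173 eV
KE_max = E_photon - φ = 4.9173 - 2.67 = 2.2473 eV

Since eV_s = KE_max:
V_s = KE_max/e = 2.2473 V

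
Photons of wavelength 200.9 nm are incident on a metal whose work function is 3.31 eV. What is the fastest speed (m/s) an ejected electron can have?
1.0033e+06 m/s

First, find the maximum kinetic energy:
E_photon = hc/λ = 6.1714 eV
KE_max = E_photon - φ = 6.1714 - 3.31 = 2.8614 eV

Convert to Joules: KE_max = 2.8614 × 1.602×10⁻¹⁹ J = 4.5845e-19 J

Then use KE = ½mv² to find velocity:
v = √(2·KE/m) = √(2 × 4.5845e-19 J / 9.109e-31 kg)
v = 1.0033e+06 m/s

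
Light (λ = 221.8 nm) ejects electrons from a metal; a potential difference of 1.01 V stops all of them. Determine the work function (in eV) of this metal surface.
4.58 eV

The stopping potential gives the maximum kinetic energy: KE_max = eV_s = 1.01 eV

From Einstein's photoelectric equation: KE_max = hc/λ - φ
Rearranging: φ = hc/λ - KE_max

Calculate photon energy:
E_photon = hc/λ = (6.626×10⁻³⁴ J·s)(3×10⁸ m/s) / (221.8×10⁻⁹ m) = 5.5899 eV

Therefore:
φ = 5.5899 - 1.01 = 4.58 eV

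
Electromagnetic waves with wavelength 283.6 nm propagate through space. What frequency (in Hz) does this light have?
1.0571e+15 Hz

Using the wave equation: c = fλ

Solving for frequency:
f = c/λ = (3×10⁸ m/s) / (283.6×10⁻⁹ m)
f = 1.0571e+15 Hz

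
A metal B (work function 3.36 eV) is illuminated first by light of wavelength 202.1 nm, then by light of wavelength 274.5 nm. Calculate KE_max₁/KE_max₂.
2.3988

Using Einstein's equation: KE_max = hc/λ - φ

For λ₁ = 202.1 nm:
E₁ = hc/λ₁ = 6.1348 eV
KE₁ = E₁ - φ = 6.1348 - 3.36 = 2.7748 eV

For λ₂ = 274.5 nm:
E₂ = hc/λ₂ = 4.5167 eV
KE₂ = E₂ - φ = 4.5167 - 3.36 = 1.1567 eV

Ratio: KE₁/KE₂ = 2.7748/1.1567 = 2.3988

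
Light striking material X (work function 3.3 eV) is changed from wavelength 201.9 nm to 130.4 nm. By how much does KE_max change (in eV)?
3.3671 eV

Using Einstein's equation: KE_max = hc/λ - φ

For λ₁ = 201.9 nm:
KE₁ = hc/λ₁ - φ = 6.1409 - 3.3 = 2.8409 eV

For λ₂ = 130.4 nm:
KE₂ = hc/λ₂ - φ = 9.5080 - 3.3 = 6.2080 eV

Change in KE:
ΔKE = KE₂ - KE₁ = 6.2080 - 2.8409 = 3.3671 eV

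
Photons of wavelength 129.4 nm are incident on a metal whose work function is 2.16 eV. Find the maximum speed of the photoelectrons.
1.6157e+06 m/s

First, find the maximum kinetic energy:
E_photon = hc/λ = 9.5815 eV
KE_max = E_photon - φ = 9.5815 - 2.16 = 7.4215 eV

Convert to Joules: KE_max = 7.4215 × 1.602×10⁻¹⁹ J = 1.1891e-18 J

Then use KE = ½mv² to find velocity:
v = √(2·KE/m) = √(2 × 1.1891e-18 J / 9.109e-31 kg)
v = 1.6157e+06 m/s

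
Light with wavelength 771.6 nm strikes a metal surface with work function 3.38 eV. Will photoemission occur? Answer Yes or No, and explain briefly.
No

For photoemission, the photon energy must exceed the work function.

Photon energy: E = hc/λ = 1.6068 eV
Work function: φ = 3.38 eV

Since E_photon (1.6068 eV) < φ (3.38 eV), photoemission will NOT occur.
The threshold wavelength is λ₀ = hc/φ = 366.8 nm.
Since 771.6 nm > 366.8 nm, the photons lack sufficient energy.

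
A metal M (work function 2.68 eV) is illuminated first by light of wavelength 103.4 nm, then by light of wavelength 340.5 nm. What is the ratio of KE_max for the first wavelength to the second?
9.6862

Using Einstein's equation: KE_max = hc/λ - φ

For λ₁ = 103.4 nm:
E₁ = hc/λ₁ = 11.9907 eV
KE₁ = E₁ - φ = 11.9907 - 2.68 = 9.3107 eV

For λ₂ = 340.5 nm:
E₂ = hc/λ₂ = 3.6412 eV
KE₂ = E₂ - φ = 3.6412 - 2.68 = 0.9612 eV

Ratio: KE₁/KE₂ = 9.3107/0.9612 = 9.6862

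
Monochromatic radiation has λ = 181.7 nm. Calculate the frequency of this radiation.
1.6499e+15 Hz

Using the wave equation: c = fλ

Solving for frequency:
f = c/λ = (3×10⁸ m/s) / (181.7×10⁻⁹ m)
f = 1.6499e+15 Hz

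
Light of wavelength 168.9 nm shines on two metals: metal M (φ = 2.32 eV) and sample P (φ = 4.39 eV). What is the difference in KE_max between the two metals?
2.0700 eV

Using KE_max = hc/λ - φ for each metal:

Photon energy: E = hc/λ = 7.3407 eV

For metal M (φ₁ = 2.32 eV):
KE₁ = E - φ₁ = 7.3407 - 2.32 = 5.0207 eV

For sample P (φ₂ = 4.39 eV):
KE₂ = E - φ₂ = 7.3407 - 4.39 = 2.9507 eV

Difference:
ΔKE = KE₁ - KE₂ = 5.0207 - 2.9507 = 2.0700 eV

Note: The difference equals the difference in work functions: 4.39 - 2.32 = 2.07 eV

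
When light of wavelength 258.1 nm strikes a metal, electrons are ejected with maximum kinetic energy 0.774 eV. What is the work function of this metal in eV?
4.03 eV

From Einstein's photoelectric equation: KE_max = hf - φ = hc/λ - φ

Rearranging for φ:
φ = hc/λ - KE_max

Calculate photon energy:
E_photon = hc/λ = 4.8037 eV

Therefore:
φ = 4.8037 - 0.774 = 4.03 eV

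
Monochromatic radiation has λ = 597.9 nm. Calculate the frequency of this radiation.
5.0141e+14 Hz

Using the wave equation: c = fλ

Solving for frequency:
f = c/λ = (3×10⁸ m/s) / (597.9×10⁻⁹ m)
f = 5.0141e+14 Hz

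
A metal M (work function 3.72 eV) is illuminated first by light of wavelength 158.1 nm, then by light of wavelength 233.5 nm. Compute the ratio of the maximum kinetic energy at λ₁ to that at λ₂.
2.5928

Using Einstein's equation: KE_max = hc/λ - φ

For λ₁ = 158.1 nm:
E₁ = hc/λ₁ = 7.8421 eV
KE₁ = E₁ - φ = 7.8421 - 3.72 = 4.1221 eV

For λ₂ = 233.5 nm:
E₂ = hc/λ₂ = 5.3098 eV
KE₂ = E₂ - φ = 5.3098 - 3.72 = 1.5898 eV

Ratio: KE₁/KE₂ = 4.1221/1.5898 = 2.5928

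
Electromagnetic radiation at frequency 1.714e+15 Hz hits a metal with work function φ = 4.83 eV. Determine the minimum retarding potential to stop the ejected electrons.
2.2585 V

The stopping potential V_s satisfies: eV_s = KE_max

First, find KE_max using Einstein's equation:
E_photon = hf = (6.626×10⁻³⁴ J·s)(1.714e+15 Hz) = 7.0885 eV
KE_max = E_photon - φ = 7.0885 - 4.83 = 2.2585 eV

Since eV_s = KE_max:
V_s = KE_max/e = 2.2585 V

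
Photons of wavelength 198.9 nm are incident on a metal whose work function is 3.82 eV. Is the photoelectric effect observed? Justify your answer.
Yes

For photoemission, the photon energy must exceed the work function.

Photon energy: E = hc/λ = 6.2335 eV
Work function: φ = 3.82 eV

Since E_photon (6.2335 eV) > φ (3.82 eV), photoemission WILL occur.
The threshold wavelength is λ₀ = hc/φ = 324.6 nm.
Since 198.9 nm < 324.6 nm, the light has sufficient energy.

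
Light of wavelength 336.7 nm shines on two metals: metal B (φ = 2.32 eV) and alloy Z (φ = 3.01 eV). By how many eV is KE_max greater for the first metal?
0.6900 eV

Using KE_max = hc/λ - φ for each metal:

Photon energy: E = hc/λ = 3.6823 eV

For metal B (φ₁ = 2.32 eV):
KE₁ = E - φ₁ = 3.6823 - 2.32 = 1.3623 eV

For alloy Z (φ₂ = 3.01 eV):
KE₂ = E - φ₂ = 3.6823 - 3.01 = 0.6723 eV

Difference:
ΔKE = KE₁ - KE₂ = 1.3623 - 0.6723 = 0.6900 eV

Note: The difference equals the difference in work functions: 3.01 - 2.32 = 0.69 eV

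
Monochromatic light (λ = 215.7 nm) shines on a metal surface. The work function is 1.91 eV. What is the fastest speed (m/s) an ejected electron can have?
1.1619e+06 m/s

First, find the maximum kinetic energy:
E_photon = hc/λ = 5.7480 eV
KE_max = E_photon - φ = 5.7480 - 1.91 = 3.8380 eV

Convert to Joules: KE_max = 3.8380 × 1.602×10⁻¹⁹ J = 6.1491e-19 J

Then use KE = ½mv² to find velocity:
v = √(2·KE/m) = √(2 × 6.1491e-19 J / 9.109e-31 kg)
v = 1.1619e+06 m/s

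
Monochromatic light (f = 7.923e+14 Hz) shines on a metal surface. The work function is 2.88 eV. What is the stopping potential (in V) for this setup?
0.3967 V

The stopping potential V_s satisfies: eV_s = KE_max

First, find KE_max using Einstein's equation:
E_photon = hf = (6.626×10⁻³⁴ J·s)(7.923e+14 Hz) = 3.2767 eV
KE_max = E_photon - φ = 3.2767 - 2.88 = 0.3967 eV

Since eV_s = KE_max:
V_s = KE_max/e = 0.3967 V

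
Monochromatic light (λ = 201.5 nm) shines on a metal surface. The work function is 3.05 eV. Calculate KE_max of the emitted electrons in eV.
3.1031 eV

Using Einstein's photoelectric equation: KE_max = hf - φ = hc/λ - φ

First, calculate the photon energy:
E_photon = hc/λ = (6.626×10⁻³⁴ J·s)(3×10⁸ m/s) / (201.5×10⁻⁹ m)
E_photon = 6.1531 eV

Then, the maximum kinetic energy:
KE_max = E_photon - φ = 6.1531 eV - 3.05 eV = 3.1031 eV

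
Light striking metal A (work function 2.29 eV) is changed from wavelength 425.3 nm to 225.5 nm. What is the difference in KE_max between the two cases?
2.5830 eV

Using Einstein's equation: KE_max = hc/λ - φ

For λ₁ = 425.3 nm:
KE₁ = hc/λ₁ - φ = 2.9152 - 2.29 = 0.6252 eV

For λ₂ = 225.5 nm:
KE₂ = hc/λ₂ - φ = 5.4982 - 2.29 = 3.2082 eV

Change in KE:
ΔKE = KE₂ - KE₁ = 3.2082 - 0.6252 = 2.5830 eV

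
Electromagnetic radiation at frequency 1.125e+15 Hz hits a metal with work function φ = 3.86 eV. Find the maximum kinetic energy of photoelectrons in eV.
0.7926 eV

Using Einstein's photoelectric equation: KE_max = hf - φ

First, calculate the photon energy:
E_photon = hf = (6.626×10⁻³⁴ J·s)(1.125e+15 Hz)
E_photon = 4.6526 eV

Then, the maximum kinetic energy:
KE_max = E_photon - φ = 4.6526 eV - 3.86 eV = 0.7926 eV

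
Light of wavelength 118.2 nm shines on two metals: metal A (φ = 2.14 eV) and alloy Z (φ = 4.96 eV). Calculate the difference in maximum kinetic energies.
2.8200 eV

Using KE_max = hc/λ - φ for each metal:

Photon energy: E = hc/λ = 10.4894 eV

For metal A (φ₁ = 2.14 eV):
KE₁ = E - φ₁ = 10.4894 - 2.14 = 8.3494 eV

For alloy Z (φ₂ = 4.96 eV):
KE₂ = E - φ₂ = 10.4894 - 4.96 = 5.5294 eV

Difference:
ΔKE = KE₁ - KE₂ = 8.3494 - 5.5294 = 2.8200 eV

Note: The difference equals the difference in work functions: 4.96 - 2.14 = 2.82 eV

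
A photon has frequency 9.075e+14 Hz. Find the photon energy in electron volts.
3.7531 eV

Using E = hf:

E = hf = (6.626×10⁻³⁴ J·s)(9.075e+14 Hz)
E = 3.7531 eV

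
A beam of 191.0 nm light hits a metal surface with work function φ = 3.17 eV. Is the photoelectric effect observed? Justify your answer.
Yes

For photoemission, the photon energy must exceed the work function.

Photon energy: E = hc/λ = 6.4913 eV
Work function: φ = 3.17 eV

Since E_photon (6.4913 eV) > φ (3.17 eV), photoemission WILL occur.
The threshold wavelength is λ₀ = hc/φ = 391.1 nm.
Since 191.0 nm < 391.1 nm, the light has sufficient energy.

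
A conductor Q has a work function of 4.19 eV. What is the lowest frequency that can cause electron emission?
1.0131e+15 Hz

The threshold frequency is when the photon energy equals the work function:
hf₀ = φ

Solving for f₀:
f₀ = φ/h = (4.19 eV × 1.602×10⁻¹⁹ J/eV) / (6.626×10⁻³⁴ J·s)
f₀ = 1.0131e+15 Hz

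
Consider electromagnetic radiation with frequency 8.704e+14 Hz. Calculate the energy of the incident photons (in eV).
3.5997 eV

Using E = hf:

E = hf = (6.626×10⁻³⁴ J·s)(8.704e+14 Hz)
E = 3.5997 eV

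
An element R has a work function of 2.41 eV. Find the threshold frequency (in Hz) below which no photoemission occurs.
5.8274e+14 Hz

The threshold frequency is when the photon energy equals the work function:
hf₀ = φ

Solving for f₀:
f₀ = φ/h = (2.41 eV × 1.602×10⁻¹⁹ J/eV) / (6.626×10⁻³⁴ J·s)
f₀ = 5.8274e+14 Hz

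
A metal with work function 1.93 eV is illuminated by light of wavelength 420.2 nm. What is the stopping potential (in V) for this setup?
1.0206 V

The stopping potential V_s satisfies: eV_s = KE_max

First, find KE_max using Einstein's equation:
E_photon = hc/λ = 2.9506 eV
KE_max = E_photon - φ = 2.9506 - 1.93 = 1.0206 eV

Since eV_s = KE_max:
V_s = KE_max/e = 1.0206 V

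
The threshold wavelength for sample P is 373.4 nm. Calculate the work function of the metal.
3.32 eV

At the threshold wavelength, photon energy equals work function:
φ = hc/λ₀

Calculating:
φ = (6.626×10⁻³⁴ J·s)(3×10⁸ m/s) / (373.4×10⁻⁹ m)
φ = 3.32 eV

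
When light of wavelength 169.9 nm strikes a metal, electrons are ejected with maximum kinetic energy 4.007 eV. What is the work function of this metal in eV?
3.29 eV

From Einstein's photoelectric equation: KE_max = hf - φ = hc/λ - φ

Rearranging for φ:
φ = hc/λ - KE_max

Calculate photon energy:
E_photon = hc/λ = 7.2975 eV

Therefore:
φ = 7.2975 - 4.007 = 3.29 eV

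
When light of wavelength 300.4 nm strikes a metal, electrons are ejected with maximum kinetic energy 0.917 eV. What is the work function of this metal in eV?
3.21 eV

From Einstein's photoelectric equation: KE_max = hf - φ = hc/λ - φ

Rearranging for φ:
φ = hc/λ - KE_max

Calculate photon energy:
E_photon = hc/λ = 4.1273 eV

Therefore:
φ = 4.1273 - 0.917 = 3.21 eV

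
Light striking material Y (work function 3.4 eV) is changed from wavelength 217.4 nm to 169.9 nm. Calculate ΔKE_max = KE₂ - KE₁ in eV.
1.5944 eV

Using Einstein's equation: KE_max = hc/λ - φ

For λ₁ = 217.4 nm:
KE₁ = hc/λ₁ - φ = 5.7030 - 3.4 = 2.3030 eV

For λ₂ = 169.9 nm:
KE₂ = hc/λ₂ - φ = 7.2975 - 3.4 = 3.8975 eV

Change in KE:
ΔKE = KE₂ - KE₁ = 3.8975 - 2.3030 = 1.5944 eV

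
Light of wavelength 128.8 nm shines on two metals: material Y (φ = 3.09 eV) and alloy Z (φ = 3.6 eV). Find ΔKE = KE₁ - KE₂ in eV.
0.5100 eV

Using KE_max = hc/λ - φ for each metal:

Photon energy: E = hc/λ = 9.6261 eV

For material Y (φ₁ = 3.09 eV):
KE₁ = E - φ₁ = 9.6261 - 3.09 = 6.5361 eV

For alloy Z (φ₂ = 3.6 eV):
KE₂ = E - φ₂ = 9.6261 - 3.6 = 6.0261 eV

Difference:
ΔKE = KE₁ - KE₂ = 6.5361 - 6.0261 = 0.5100 eV

Note: The difference equals the difference in work functions: 3.6 - 3.09 = 0.51 eV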